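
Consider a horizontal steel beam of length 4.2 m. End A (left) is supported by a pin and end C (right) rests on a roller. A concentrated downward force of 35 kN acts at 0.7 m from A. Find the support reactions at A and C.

Moments about A: C_y·4.2 − 35·0.7 = 0 → C_y = 24.5/4.2 = 5.83333 ≈ 5.833 kN.
ΣF_y = 0: A_y + 5.83333 − 35 = 0 → A_y = 29.17 kN.
ΣF_x = 0: no horizontal applied forces, so A_x = 0.

A_x = 0, A_y = 29.17 kN, C_y = 5.833 kN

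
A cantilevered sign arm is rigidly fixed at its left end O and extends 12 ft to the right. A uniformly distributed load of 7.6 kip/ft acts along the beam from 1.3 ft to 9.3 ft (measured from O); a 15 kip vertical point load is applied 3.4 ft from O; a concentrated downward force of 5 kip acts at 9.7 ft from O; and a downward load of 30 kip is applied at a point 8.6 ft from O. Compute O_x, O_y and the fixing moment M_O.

Resultant of the distributed load: 7.6 × 8 = 60.8 kip at 5.3 ft from O.
ΣF_x = 0: O_x = 0.
ΣF_y = 0: O_y − 7.6·8 − 15 − 5 − 30 = 0 → O_y = 110.8 kip.
ΣM about O: M_O − (7.6·8)·5.3 − 15·3.4 − 5·9.7 − 30·8.6 = 0 → M_O = 679.7 kip·ft.

O_x = 0, O_y = 110.8 kip, M_O = 679.7 kip·ft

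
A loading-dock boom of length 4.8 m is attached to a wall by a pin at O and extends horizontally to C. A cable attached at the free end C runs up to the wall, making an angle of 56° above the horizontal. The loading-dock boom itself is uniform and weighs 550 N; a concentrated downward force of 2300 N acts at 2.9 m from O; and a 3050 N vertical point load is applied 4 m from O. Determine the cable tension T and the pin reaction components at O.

T = 5074 N, O_x = 2837 N, O_y = 1694 N

ΣM about O: T·sin56°·4.8 − 550·2.4 − 2300·2.9 − 3050·4 = 0 → T = 20190/(4.8·0.829038) = 5073.65 ≈ 5074 N.
ΣF_x = 0: O_x − T·cos56° = 0 → O_x = 5073.65 × 0.559193 = 2837 N.
ΣF_y = 0: O_y + T·sin56° − 550 − 2300 − 3050 = 0 → O_y = 5900 − 5073.65 × 0.829038 = 1694 N.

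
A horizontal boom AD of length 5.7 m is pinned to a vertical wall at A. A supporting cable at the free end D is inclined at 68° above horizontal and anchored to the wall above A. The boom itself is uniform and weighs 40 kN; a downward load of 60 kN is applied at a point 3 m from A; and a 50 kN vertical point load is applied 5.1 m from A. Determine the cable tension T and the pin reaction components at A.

ΣM about A: T·sin68°·5.7 − 40·2.85 − 60·3 − 50·5.1 = 0 → T = 549/(5.7·0.927184) = 103.88 ≈ 103.9 kN.
ΣF_x = 0: A_x − T·cos68° = 0 → A_x = 103.88 × 0.374607 = 38.91 kN.
ΣF_y = 0: A_y + T·sin68° − 40 − 60 − 50 = 0 → A_y = 150 − 103.88 × 0.927184 = 53.68 kN.

T = 103.9 kN, A_x = 38.91 kN, A_y = 53.68 kN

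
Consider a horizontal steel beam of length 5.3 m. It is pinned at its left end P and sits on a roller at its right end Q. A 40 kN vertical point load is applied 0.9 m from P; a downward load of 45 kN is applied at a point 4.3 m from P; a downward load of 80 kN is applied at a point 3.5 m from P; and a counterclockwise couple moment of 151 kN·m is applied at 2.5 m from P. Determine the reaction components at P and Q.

Moments about P: Q_y·5.3 − 40·0.9 − 45·4.3 − 80·3.5 + 151 = 0 → Q_y = 358.5/5.3 = 67.6415 ≈ 67.64 kN.
ΣF_y = 0: P_y + 67.6415 − 40 − 45 − 80 = 0 → P_y = 97.36 kN.
ΣF_x = 0: no horizontal applied forces, so P_x = 0.

P_x = 0, P_y = 97.36 kN, Q_y = 67.64 kN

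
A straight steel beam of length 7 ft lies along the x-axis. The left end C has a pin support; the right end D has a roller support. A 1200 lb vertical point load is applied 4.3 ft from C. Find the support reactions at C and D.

ΣM about C: D_y·7 − 1200·4.3 = 0 → D_y = 5160/7 = 737.143 ≈ 737.1 lb.
ΣF_y = 0: C_y + 737.143 − 1200 = 0 → C_y = 462.9 lb.
ΣF_x = 0: no horizontal applied forces, so C_x = 0.

C_x = 0, C_y = 462.9 lb, D_y = 737.1 lb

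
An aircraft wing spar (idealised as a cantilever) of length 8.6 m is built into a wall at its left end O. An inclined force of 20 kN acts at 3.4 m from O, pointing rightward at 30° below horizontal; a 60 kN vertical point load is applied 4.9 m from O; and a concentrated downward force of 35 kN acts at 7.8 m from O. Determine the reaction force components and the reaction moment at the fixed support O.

ΣF_x = 0: O_x + 20·cos30° = 0 → O_x = -17.32 kN.
ΣF_y = 0: O_y − 20·sin30° − 60 − 35 = 0 → O_y = 105.0 kN.
ΣM about O: M_O − 20·sin30°·3.4 − 60·4.9 − 35·7.8 = 0 → M_O = 601.0 kN·m.

O_x = -17.32 kN, O_y = 105.0 kN, M_O = 601.0 kN·m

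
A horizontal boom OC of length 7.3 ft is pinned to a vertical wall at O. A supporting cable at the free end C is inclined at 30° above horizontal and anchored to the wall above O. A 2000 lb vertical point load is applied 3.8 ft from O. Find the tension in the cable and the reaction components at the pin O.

T = 2082 lb, O_x = 1803 lb, O_y = 958.9 lb

ΣM about O: T·sin30°·7.3 − 2000·3.8 = 0 → T = 7600/(7.3·0.5) = 2082.19 ≈ 2082 lb.
ΣF_x = 0: O_x − T·cos30° = 0 → O_x = 2082.19 × 0.866025 = 1803 lb.
ΣF_y = 0: O_y + T·sin30° − 2000 = 0 → O_y = 2000 − 2082.19 × 0.5 = 958.9 lb.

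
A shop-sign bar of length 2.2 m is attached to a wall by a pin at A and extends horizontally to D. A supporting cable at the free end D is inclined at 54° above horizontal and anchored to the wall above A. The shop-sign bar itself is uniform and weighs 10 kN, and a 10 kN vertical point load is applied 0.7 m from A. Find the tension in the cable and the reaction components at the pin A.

ΣM about A: T·sin54°·2.2 − 10·1.1 − 10·0.7 = 0 → T = 18/(2.2·0.809017) = 10.1133 ≈ 10.11 kN.
ΣF_x = 0: A_x − T·cos54° = 0 → A_x = 10.1133 × 0.587785 = 5.944 kN.
ΣF_y = 0: A_y + T·sin54° − 10 − 10 = 0 → A_y = 20 − 10.1133 × 0.809017 = 11.82 kN.

T = 10.11 kN, A_x = 5.944 kN, A_y = 11.82 kN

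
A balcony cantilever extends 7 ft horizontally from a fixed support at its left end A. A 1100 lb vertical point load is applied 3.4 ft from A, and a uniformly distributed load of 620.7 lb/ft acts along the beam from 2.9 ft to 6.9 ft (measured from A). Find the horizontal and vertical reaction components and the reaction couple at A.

Resultant of the distributed load: 620.7 × 4 = 2482.8 lb at 4.9 ft from A.
ΣF_x = 0: A_x = 0.
ΣF_y = 0: A_y − 1100 − 620.7·4 = 0 → A_y = 3583 lb.
ΣM about A: M_A − 1100·3.4 − (620.7·4)·4.9 = 0 → M_A = 15910 lb·ft.

A_x = 0, A_y = 3583 lb, M_A = 15910 lb·ft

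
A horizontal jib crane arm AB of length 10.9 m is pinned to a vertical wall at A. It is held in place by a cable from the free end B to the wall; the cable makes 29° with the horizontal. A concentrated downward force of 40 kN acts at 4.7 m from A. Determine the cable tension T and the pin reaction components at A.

ΣM about A: T·sin29°·10.9 − 40·4.7 = 0 → T = 188/(10.9·0.48481) = 35.5762 ≈ 35.58 kN.
ΣF_x = 0: A_x − T·cos29° = 0 → A_x = 35.5762 × 0.87462 = 31.12 kN.
ΣF_y = 0: A_y + T·sin29° − 40 = 0 → A_y = 40 − 35.5762 × 0.48481 = 22.75 kN.

T = 35.58 kN, A_x = 31.12 kN, A_y = 22.75 kN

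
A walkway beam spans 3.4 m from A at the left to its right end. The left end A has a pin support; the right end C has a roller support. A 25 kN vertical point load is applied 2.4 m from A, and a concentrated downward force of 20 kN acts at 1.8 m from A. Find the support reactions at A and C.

A_x = 0, A_y = 16.76 kN, C_y = 28.24 kN

Taking moments about A: C_y·3.4 − 25·2.4 − 20·1.8 = 0 → C_y = 96/3.4 = 28.2353 ≈ 28.24 kN.
ΣF_y = 0: A_y + 28.2353 − 25 − 20 = 0 → A_y = 16.76 kN.
ΣF_x = 0: no horizontal applied forces, so A_x = 0.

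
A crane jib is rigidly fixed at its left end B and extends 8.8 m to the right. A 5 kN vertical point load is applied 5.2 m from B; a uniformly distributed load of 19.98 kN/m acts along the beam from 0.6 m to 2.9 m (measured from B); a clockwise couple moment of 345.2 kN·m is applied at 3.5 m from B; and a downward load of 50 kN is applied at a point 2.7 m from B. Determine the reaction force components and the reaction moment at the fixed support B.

Resultant of the distributed load: 19.98 × 2.3 = 45.954 kN at 1.75 m from B.
ΣF_x = 0: B_x = 0.
ΣF_y = 0: B_y − 5 − 19.98·2.3 − 50 = 0 → B_y = 101.0 kN.
ΣM about B: M_B − 5·5.2 − (19.98·2.3)·1.75 − 345.2 − 50·2.7 = 0 → M_B = 586.6 kN·m.

B_x = 0, B_y = 101.0 kN, M_B = 586.6 kN·m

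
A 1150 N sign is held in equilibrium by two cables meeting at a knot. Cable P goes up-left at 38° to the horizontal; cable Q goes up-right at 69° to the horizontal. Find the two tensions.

ΣF_x = 0: −T_P·cos38° + T_Q·cos69° = 0 → T_Q = 2.19889·T_P.
ΣF_y = 0: T_P·sin38° + T_Q·sin69° = 1150.
Substitute: T_P·(0.615661 + 2.19889·0.93358) = 1150 → T_P = 430.954 ≈ 431.0 N.
Then T_Q = 2.19889 × 430.954 = 947.6 N.

T_P = 431.0 N, T_Q = 947.6 N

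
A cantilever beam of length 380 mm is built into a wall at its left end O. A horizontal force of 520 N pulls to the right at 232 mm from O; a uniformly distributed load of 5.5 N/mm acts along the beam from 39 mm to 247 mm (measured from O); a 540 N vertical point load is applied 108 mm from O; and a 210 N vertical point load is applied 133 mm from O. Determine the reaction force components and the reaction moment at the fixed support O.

O_x = -520.0 N, O_y = 1894 N, M_O = 249800 N·mm

Resultant of the distributed load: 5.5 × 208 = 1144 N at 143 mm from O.
ΣF_x = 0: O_x + 520 = 0 → O_x = -520.0 N.
ΣF_y = 0: O_y − 5.5·208 − 540 − 210 = 0 → O_y = 1894 N.
ΣM about O: M_O − (5.5·208)·143 − 540·108 − 210·133 = 0 → M_O = 249800 N·mm.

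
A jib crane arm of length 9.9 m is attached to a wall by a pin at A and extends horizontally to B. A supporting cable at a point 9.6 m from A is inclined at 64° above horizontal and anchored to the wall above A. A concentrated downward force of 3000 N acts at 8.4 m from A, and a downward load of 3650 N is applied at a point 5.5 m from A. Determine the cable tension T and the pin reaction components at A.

T = 5247 N, A_x = 2300 N, A_y = 1934 N

ΣM about A: T·sin64°·9.6 − 3000·8.4 − 3650·5.5 = 0 → T = 45275/(9.6·0.898794) = 5247.19 ≈ 5247 N.
ΣF_x = 0: A_x − T·cos64° = 0 → A_x = 5247.19 × 0.438371 = 2300 N.
ΣF_y = 0: A_y + T·sin64° − 3000 − 3650 = 0 → A_y = 6650 − 5247.19 × 0.898794 = 1934 N.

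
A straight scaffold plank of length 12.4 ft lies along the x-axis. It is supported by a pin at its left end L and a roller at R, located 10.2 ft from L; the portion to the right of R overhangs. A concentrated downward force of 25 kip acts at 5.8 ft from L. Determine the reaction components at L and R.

Moments about L: R_y·10.2 − 25·5.8 = 0 → R_y = 145/10.2 = 14.2157 ≈ 14.22 kip.
ΣF_y = 0: L_y + 14.2157 − 25 = 0 → L_y = 10.78 kip.
ΣF_x = 0: no horizontal applied forces, so L_x = 0.

L_x = 0, L_y = 10.78 kip, R_y = 14.22 kip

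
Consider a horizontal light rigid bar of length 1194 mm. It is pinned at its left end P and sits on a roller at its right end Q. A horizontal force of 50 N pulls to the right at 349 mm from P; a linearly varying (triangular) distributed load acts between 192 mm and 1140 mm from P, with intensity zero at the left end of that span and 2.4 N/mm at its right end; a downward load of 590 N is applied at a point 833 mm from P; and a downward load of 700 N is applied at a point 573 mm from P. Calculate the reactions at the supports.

P_x = -50.00 N, P_y = 895.0 N, Q_y = 1533 N

Resultant of the triangular load: ½ × 2.4 × 948 = 1137.6 N, acting at 824 mm from P (one-third of the span from the peak).
ΣM about P: Q_y·1194 − (½·2.4·948)·824 − 590·833 − 700·573 = 0 → Q_y = 1829952.4/1194 = 1532.62 ≈ 1533 N.
ΣF_y = 0: P_y + 1532.62 − ½·2.4·948 − 590 − 700 = 0 → P_y = 895.0 N.
ΣF_x = 0: P_x + 50 = 0 → P_x = -50.00 N.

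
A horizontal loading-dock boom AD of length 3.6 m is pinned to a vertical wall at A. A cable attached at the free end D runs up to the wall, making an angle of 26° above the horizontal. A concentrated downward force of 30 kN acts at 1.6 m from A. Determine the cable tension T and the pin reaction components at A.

ΣM about A: T·sin26°·3.6 − 30·1.6 = 0 → T = 48/(3.6·0.438371) = 30.4156 ≈ 30.42 kN.
ΣF_x = 0: A_x − T·cos26° = 0 → A_x = 30.4156 × 0.898794 = 27.34 kN.
ΣF_y = 0: A_y + T·sin26° − 30 = 0 → A_y = 30 − 30.4156 × 0.438371 = 16.67 kN.

T = 30.42 kN, A_x = 27.34 kN, A_y = 16.67 kN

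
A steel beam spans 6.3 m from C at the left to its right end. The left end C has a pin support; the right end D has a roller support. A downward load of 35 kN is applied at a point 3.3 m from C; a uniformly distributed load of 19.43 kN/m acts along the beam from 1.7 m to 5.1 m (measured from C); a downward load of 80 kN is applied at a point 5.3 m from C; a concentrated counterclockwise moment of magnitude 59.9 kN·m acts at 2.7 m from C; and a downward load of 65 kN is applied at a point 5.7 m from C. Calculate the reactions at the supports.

C_x = 0, C_y = 75.47 kN, D_y = 170.6 kN

Resultant of the distributed load: 19.43 × 3.4 = 66.062 kN at 3.4 m from C.
ΣM about C: D_y·6.3 − 35·3.3 − (19.43·3.4)·3.4 − 80·5.3 + 59.9 − 65·5.7 = 0 → D_y = 1074.7108/6.3 = 170.589 ≈ 170.6 kN.
ΣF_y = 0: C_y + 170.589 − 35 − 19.43·3.4 − 80 − 65 = 0 → C_y = 75.47 kN.
ΣF_x = 0: no horizontal applied forces, so C_x = 0.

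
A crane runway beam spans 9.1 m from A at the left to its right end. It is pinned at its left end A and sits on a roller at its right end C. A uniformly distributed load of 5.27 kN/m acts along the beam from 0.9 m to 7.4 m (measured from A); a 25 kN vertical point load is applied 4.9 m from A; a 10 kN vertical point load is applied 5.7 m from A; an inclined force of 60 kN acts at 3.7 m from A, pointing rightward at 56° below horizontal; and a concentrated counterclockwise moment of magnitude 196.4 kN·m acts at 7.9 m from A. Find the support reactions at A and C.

Resultant of the distributed load: 5.27 × 6.5 = 34.255 kN at 4.15 m from A.
Taking moments about A: C_y·9.1 − (5.27·6.5)·4.15 − 25·4.9 − 10·5.7 − 60·sin56°·3.7 + 196.4 = 0 → C_y = 309.305/9.1 = 33.9896 ≈ 33.99 kN.
ΣF_y = 0: A_y + 33.9896 − 5.27·6.5 − 25 − 10 − 60·sin56° = 0 → A_y = 85.01 kN.
ΣF_x = 0: A_x + 60·cos56° = 0 → A_x = -33.55 kN.

A_x = -33.55 kN, A_y = 85.01 kN, C_y = 33.99 kN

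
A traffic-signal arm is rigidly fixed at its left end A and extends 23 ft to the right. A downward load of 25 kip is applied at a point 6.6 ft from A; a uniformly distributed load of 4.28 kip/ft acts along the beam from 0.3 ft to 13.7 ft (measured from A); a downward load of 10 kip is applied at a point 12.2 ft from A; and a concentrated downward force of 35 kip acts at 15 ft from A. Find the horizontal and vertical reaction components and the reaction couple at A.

Resultant of the distributed load: 4.28 × 13.4 = 57.352 kip at 7 ft from A.
ΣF_x = 0: A_x = 0.
ΣF_y = 0: A_y − 25 − 4.28·13.4 − 10 − 35 = 0 → A_y = 127.4 kip.
ΣM about A: M_A − 25·6.6 − (4.28·13.4)·7 − 10·12.2 − 35·15 = 0 → M_A = 1213 kip·ft.

A_x = 0, A_y = 127.4 kip, M_A = 1213 kip·ft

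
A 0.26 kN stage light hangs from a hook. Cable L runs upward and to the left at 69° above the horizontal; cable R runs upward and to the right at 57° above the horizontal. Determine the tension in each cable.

T_L = 0.1750 kN, T_R = 0.1152 kN

ΣF_x = 0: −T_L·cos69° + T_R·cos57° = 0 → T_R = 0.657992·T_L.
ΣF_y = 0: T_L·sin69° + T_R·sin57° = 0.26.
Substitute: T_L·(0.93358 + 0.657992·0.838671) = 0.26 → T_L = 0.175035 ≈ 0.1750 kN.
Then T_R = 0.657992 × 0.175035 = 0.1152 kN.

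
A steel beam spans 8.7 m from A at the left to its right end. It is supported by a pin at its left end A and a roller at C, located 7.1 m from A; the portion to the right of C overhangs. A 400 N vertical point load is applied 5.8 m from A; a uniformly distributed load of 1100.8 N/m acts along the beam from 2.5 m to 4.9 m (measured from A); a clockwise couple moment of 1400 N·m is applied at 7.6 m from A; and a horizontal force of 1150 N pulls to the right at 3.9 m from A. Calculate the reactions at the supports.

A_x = -1150 N, A_y = 1141 N, C_y = 1901 N

Resultant of the distributed load: 1100.8 × 2.4 = 2641.92 N at 3.7 m from A.
Moments about A: C_y·7.1 − 400·5.8 − (1100.8·2.4)·3.7 − 1400 = 0 → C_y = 13495.104/7.1 = 1900.72 ≈ 1901 N.
ΣF_y = 0: A_y + 1900.72 − 400 − 1100.8·2.4 = 0 → A_y = 1141 N.
ΣF_x = 0: A_x + 1150 = 0 → A_x = -1150 N.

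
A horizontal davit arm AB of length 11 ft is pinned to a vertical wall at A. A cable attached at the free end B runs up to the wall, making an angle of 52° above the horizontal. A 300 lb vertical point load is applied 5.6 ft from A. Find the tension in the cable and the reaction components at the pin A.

T = 193.8 lb, A_x = 119.3 lb, A_y = 147.3 lb

ΣM about A: T·sin52°·11 − 300·5.6 = 0 → T = 1680/(11·0.788011) = 193.814 ≈ 193.8 lb.
ΣF_x = 0: A_x − T·cos52° = 0 → A_x = 193.814 × 0.615661 = 119.3 lb.
ΣF_y = 0: A_y + T·sin52° − 300 = 0 → A_y = 300 − 193.814 × 0.788011 = 147.3 lb.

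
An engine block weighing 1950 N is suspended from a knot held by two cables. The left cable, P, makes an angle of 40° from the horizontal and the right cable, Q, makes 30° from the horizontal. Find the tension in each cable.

T_P = 1797 N, T_Q = 1590 N

ΣF_x = 0: −T_P·cos40° + T_Q·cos30° = 0 → T_Q = 0.884552·T_P.
ΣF_y = 0: T_P·sin40° + T_Q·sin30° = 1950.
Substitute: T_P·(0.642788 + 0.884552·0.5) = 1950 → T_P = 1797.13 ≈ 1797 N.
Then T_Q = 0.884552 × 1797.13 = 1590 N.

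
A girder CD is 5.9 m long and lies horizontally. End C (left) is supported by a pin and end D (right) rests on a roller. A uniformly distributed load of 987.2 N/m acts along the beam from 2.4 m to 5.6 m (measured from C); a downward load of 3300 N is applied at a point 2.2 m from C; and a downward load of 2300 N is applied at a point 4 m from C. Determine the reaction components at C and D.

C_x = 0, C_y = 3827 N, D_y = 4932 N

Resultant of the distributed load: 987.2 × 3.2 = 3159.04 N at 4 m from C.
ΣM about C: D_y·5.9 − (987.2·3.2)·4 − 3300·2.2 − 2300·4 = 0 → D_y = 29096.16/5.9 = 4931.55 ≈ 4932 N.
ΣF_y = 0: C_y + 4931.55 − 987.2·3.2 − 3300 − 2300 = 0 → C_y = 3827 N.
ΣF_x = 0: no horizontal applied forces, so C_x = 0.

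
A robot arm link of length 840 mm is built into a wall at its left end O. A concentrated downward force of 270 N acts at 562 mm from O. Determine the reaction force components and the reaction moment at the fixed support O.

ΣF_x = 0: O_x = 0.
ΣF_y = 0: O_y − 270 = 0 → O_y = 270.0 N.
ΣM about O: M_O − 270·562 = 0 → M_O = 151700 N·mm.

O_x = 0, O_y = 270.0 N, M_O = 151700 N·mm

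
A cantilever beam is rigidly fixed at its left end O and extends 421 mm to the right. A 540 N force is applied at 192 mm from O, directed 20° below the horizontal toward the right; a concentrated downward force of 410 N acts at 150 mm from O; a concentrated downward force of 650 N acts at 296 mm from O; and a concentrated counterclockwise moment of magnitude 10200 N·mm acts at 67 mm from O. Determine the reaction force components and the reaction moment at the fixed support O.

O_x = -507.4 N, O_y = 1245 N, M_O = 279200 N·mm

ΣF_x = 0: O_x + 540·cos20° = 0 → O_x = -507.4 N.
ΣF_y = 0: O_y − 540·sin20° − 410 − 650 = 0 → O_y = 1245 N.
ΣM about O: M_O − 540·sin20°·192 − 410·150 − 650·296 + 10200 = 0 → M_O = 279200 N·mm.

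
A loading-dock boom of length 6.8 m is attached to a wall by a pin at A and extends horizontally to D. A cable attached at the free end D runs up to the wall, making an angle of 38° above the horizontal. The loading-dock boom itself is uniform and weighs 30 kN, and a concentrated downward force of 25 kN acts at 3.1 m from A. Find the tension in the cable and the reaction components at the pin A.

ΣM about A: T·sin38°·6.8 − 30·3.4 − 25·3.1 = 0 → T = 179.5/(6.8·0.615661) = 42.876 ≈ 42.88 kN.
ΣF_x = 0: A_x − T·cos38° = 0 → A_x = 42.876 × 0.788011 = 33.79 kN.
ΣF_y = 0: A_y + T·sin38° − 30 − 25 = 0 → A_y = 55 − 42.876 × 0.615661 = 28.60 kN.

T = 42.88 kN, A_x = 33.79 kN, A_y = 28.60 kN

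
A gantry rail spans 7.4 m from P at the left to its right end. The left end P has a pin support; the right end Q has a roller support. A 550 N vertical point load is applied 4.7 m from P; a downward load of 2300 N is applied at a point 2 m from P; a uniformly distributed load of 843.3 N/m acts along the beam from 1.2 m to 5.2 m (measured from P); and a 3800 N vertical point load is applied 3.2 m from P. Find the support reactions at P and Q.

P_x = 0, P_y = 5950 N, Q_y = 4073 N

Resultant of the distributed load: 843.3 × 4 = 3373.2 N at 3.2 m from P.
Taking moments about P: Q_y·7.4 − 550·4.7 − 2300·2 − (843.3·4)·3.2 − 3800·3.2 = 0 → Q_y = 30139.24/7.4 = 4072.87 ≈ 4073 N.
ΣF_y = 0: P_y + 4072.87 − 550 − 2300 − 843.3·4 − 3800 = 0 → P_y = 5950 N.
ΣF_x = 0: no horizontal applied forces, so P_x = 0.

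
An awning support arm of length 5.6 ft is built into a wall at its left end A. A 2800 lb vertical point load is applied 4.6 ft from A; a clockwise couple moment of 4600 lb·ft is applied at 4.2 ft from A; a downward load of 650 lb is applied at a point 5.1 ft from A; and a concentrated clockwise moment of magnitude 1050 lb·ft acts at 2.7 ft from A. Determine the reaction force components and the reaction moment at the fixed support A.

ΣF_x = 0: A_x = 0.
ΣF_y = 0: A_y − 2800 − 650 = 0 → A_y = 3450 lb.
ΣM about A: M_A − 2800·4.6 − 4600 − 650·5.1 − 1050 = 0 → M_A = 21840 lb·ft.

A_x = 0, A_y = 3450 lb, M_A = 21840 lb·ft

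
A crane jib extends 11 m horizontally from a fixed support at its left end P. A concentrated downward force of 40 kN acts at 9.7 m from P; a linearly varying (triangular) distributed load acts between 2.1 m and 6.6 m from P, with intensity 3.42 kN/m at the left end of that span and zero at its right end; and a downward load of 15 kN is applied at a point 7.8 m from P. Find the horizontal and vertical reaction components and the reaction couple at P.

Resultant of the triangular load: ½ × 3.42 × 4.5 = 7.695 kN, acting at 3.6 m from P (one-third of the span from the peak).
ΣF_x = 0: P_x = 0.
ΣF_y = 0: P_y − 40 − ½·3.42·4.5 − 15 = 0 → P_y = 62.70 kN.
ΣM about P: M_P − 40·9.7 − (½·3.42·4.5)·3.6 − 15·7.8 = 0 → M_P = 532.7 kN·m.

P_x = 0, P_y = 62.70 kN, M_P = 532.7 kN·m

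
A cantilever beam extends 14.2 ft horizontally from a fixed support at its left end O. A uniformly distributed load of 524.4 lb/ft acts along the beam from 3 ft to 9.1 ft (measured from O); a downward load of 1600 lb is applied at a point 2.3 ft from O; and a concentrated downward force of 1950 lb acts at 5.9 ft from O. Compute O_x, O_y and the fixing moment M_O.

O_x = 0, O_y = 6749 lb, M_O = 34540 lb·ft

Resultant of the distributed load: 524.4 × 6.1 = 3198.84 lb at 6.05 ft from O.
ΣF_x = 0: O_x = 0.
ΣF_y = 0: O_y − 524.4·6.1 − 1600 − 1950 = 0 → O_y = 6749 lb.
ΣM about O: M_O − (524.4·6.1)·6.05 − 1600·2.3 − 1950·5.9 = 0 → M_O = 34540 lb·ft.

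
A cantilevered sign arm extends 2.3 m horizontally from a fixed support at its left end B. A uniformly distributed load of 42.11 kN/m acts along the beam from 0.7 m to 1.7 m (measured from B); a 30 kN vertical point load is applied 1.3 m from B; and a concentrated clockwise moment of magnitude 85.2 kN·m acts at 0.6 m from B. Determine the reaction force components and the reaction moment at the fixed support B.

Resultant of the distributed load: 42.11 × 1 = 42.11 kN at 1.2 m from B.
ΣF_x = 0: B_x = 0.
ΣF_y = 0: B_y − 42.11·1 − 30 = 0 → B_y = 72.11 kN.
ΣM about B: M_B − (42.11·1)·1.2 − 30·1.3 − 85.2 = 0 → M_B = 174.7 kN·m.

B_x = 0, B_y = 72.11 kN, M_B = 174.7 kN·m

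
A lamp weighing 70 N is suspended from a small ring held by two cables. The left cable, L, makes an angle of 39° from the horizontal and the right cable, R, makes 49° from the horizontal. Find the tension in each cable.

ΣF_x = 0: −T_L·cos39° + T_R·cos49° = 0 → T_R = 1.18457·T_L.
ΣF_y = 0: T_L·sin39° + T_R·sin49° = 70.
Substitute: T_L·(0.62932 + 1.18457·0.75471) = 70 → T_L = 45.9521 ≈ 45.95 N.
Then T_R = 1.18457 × 45.9521 = 54.43 N.

T_L = 45.95 N, T_R = 54.43 N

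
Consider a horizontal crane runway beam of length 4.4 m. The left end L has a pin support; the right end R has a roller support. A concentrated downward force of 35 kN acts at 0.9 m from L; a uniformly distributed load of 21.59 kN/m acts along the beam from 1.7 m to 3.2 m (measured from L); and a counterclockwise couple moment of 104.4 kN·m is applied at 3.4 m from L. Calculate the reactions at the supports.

L_x = 0, L_y = 65.92 kN, R_y = 1.464 kN

Resultant of the distributed load: 21.59 × 1.5 = 32.385 kN at 2.45 m from L.
ΣM about L: R_y·4.4 − 35·0.9 − (21.59·1.5)·2.45 + 104.4 = 0 → R_y = 6.44325/4.4 = 1.46437 ≈ 1.464 kN.
ΣF_y = 0: L_y + 1.46437 − 35 − 21.59·1.5 = 0 → L_y = 65.92 kN.
ΣF_x = 0: no horizontal applied forces, so L_x = 0.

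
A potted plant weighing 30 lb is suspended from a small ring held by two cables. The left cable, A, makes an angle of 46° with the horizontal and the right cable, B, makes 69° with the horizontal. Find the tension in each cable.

T_A = 11.86 lb, T_B = 22.99 lb

ΣF_x = 0: −T_A·cos46° + T_B·cos69° = 0 → T_B = 1.93839·T_A.
ΣF_y = 0: T_A·sin46° + T_B·sin69° = 30.
Substitute: T_A·(0.71934 + 1.93839·0.93358) = 30 → T_A = 11.8625 ≈ 11.86 lb.
Then T_B = 1.93839 × 11.8625 = 22.99 lb.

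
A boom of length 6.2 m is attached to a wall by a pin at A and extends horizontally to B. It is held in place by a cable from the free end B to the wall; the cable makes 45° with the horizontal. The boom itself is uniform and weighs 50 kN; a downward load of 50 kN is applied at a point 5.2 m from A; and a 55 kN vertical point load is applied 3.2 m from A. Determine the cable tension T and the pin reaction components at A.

T = 134.8 kN, A_x = 95.32 kN, A_y = 59.68 kN

ΣM about A: T·sin45°·6.2 − 50·3.1 − 50·5.2 − 55·3.2 = 0 → T = 591/(6.2·0.707107) = 134.806 ≈ 134.8 kN.
ΣF_x = 0: A_x − T·cos45° = 0 → A_x = 134.806 × 0.707107 = 95.32 kN.
ΣF_y = 0: A_y + T·sin45° − 50 − 50 − 55 = 0 → A_y = 155 − 134.806 × 0.707107 = 59.68 kN.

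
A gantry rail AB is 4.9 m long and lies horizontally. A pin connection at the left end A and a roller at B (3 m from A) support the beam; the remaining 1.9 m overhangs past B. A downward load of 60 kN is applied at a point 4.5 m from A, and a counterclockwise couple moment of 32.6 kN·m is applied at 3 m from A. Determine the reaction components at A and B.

A_x = 0, A_y = -19.13 kN, B_y = 79.13 kN

ΣM about A: B_y·3 − 60·4.5 + 32.6 = 0 → B_y = 237.4/3 = 79.1333 ≈ 79.13 kN.
ΣF_y = 0: A_y + 79.1333 − 60 = 0 → A_y = -19.13 kN.
ΣF_x = 0: no horizontal applied forces, so A_x = 0.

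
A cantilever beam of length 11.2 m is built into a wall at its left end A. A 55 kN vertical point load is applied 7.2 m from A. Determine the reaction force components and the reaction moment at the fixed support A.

A_x = 0, A_y = 55.00 kN, M_A = 396.0 kN·m

ΣF_x = 0: A_x = 0.
ΣF_y = 0: A_y − 55 = 0 → A_y = 55.00 kN.
ΣM about A: M_A − 55·7.2 = 0 → M_A = 396.0 kN·m.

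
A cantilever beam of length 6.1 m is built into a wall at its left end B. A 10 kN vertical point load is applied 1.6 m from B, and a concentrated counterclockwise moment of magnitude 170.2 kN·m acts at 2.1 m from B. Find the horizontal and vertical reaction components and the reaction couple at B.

B_x = 0, B_y = 10.00 kN, M_B = -154.2 kN·m

ΣF_x = 0: B_x = 0.
ΣF_y = 0: B_y − 10 = 0 → B_y = 10.00 kN.
ΣM about B: M_B − 10·1.6 + 170.2 = 0 → M_B = -154.2 kN·m.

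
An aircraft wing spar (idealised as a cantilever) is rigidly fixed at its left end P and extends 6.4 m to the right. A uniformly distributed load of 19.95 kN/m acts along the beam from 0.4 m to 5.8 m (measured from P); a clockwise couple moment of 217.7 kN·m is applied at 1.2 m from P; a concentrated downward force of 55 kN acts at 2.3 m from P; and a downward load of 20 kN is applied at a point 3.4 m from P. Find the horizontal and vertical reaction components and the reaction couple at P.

P_x = 0, P_y = 182.7 kN, M_P = 746.2 kN·m

Resultant of the distributed load: 19.95 × 5.4 = 107.73 kN at 3.1 m from P.
ΣF_x = 0: P_x = 0.
ΣF_y = 0: P_y − 19.95·5.4 − 55 − 20 = 0 → P_y = 182.7 kN.
ΣM about P: M_P − (19.95·5.4)·3.1 − 217.7 − 55·2.3 − 20·3.4 = 0 → M_P = 746.2 kN·m.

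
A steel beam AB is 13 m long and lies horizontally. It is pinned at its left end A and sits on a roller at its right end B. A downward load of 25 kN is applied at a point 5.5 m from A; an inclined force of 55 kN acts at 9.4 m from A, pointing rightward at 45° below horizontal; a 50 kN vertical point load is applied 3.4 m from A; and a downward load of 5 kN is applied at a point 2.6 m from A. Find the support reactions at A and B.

ΣM about A: B_y·13 − 25·5.5 − 55·sin45°·9.4 − 50·3.4 − 5·2.6 = 0 → B_y = 686.074/13 = 52.7749 ≈ 52.77 kN.
ΣF_y = 0: A_y + 52.7749 − 25 − 55·sin45° − 50 − 5 = 0 → A_y = 66.12 kN.
ΣF_x = 0: A_x + 55·cos45° = 0 → A_x = -38.89 kN.

A_x = -38.89 kN, A_y = 66.12 kN, B_y = 52.77 kN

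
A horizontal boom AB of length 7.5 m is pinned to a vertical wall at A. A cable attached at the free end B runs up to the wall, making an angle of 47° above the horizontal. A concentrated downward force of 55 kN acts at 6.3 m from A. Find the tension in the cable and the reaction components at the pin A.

ΣM about A: T·sin47°·7.5 − 55·6.3 = 0 → T = 346.5/(7.5·0.731354) = 63.1705 ≈ 63.17 kN.
ΣF_x = 0: A_x − T·cos47° = 0 → A_x = 63.1705 × 0.681998 = 43.08 kN.
ΣF_y = 0: A_y + T·sin47° − 55 = 0 → A_y = 55 − 63.1705 × 0.731354 = 8.800 kN.

T = 63.17 kN, A_x = 43.08 kN, A_y = 8.800 kN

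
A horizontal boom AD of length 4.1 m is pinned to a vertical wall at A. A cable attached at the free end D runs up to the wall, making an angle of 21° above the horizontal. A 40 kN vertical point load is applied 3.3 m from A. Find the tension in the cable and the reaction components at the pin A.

ΣM about A: T·sin21°·4.1 − 40·3.3 = 0 → T = 132/(4.1·0.358368) = 89.8382 ≈ 89.84 kN.
ΣF_x = 0: A_x − T·cos21° = 0 → A_x = 89.8382 × 0.93358 = 83.87 kN.
ΣF_y = 0: A_y + T·sin21° − 40 = 0 → A_y = 40 − 89.8382 × 0.358368 = 7.805 kN.

T = 89.84 kN, A_x = 83.87 kN, A_y = 7.805 kN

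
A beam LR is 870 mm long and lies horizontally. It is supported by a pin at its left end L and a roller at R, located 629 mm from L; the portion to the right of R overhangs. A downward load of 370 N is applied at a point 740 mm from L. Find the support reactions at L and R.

Moments about L: R_y·629 − 370·740 = 0 → R_y = 273800/629 = 435.294 ≈ 435.3 N.
ΣF_y = 0: L_y + 435.294 − 370 = 0 → L_y = -65.29 N.
ΣF_x = 0: no horizontal applied forces, so L_x = 0.

L_x = 0, L_y = -65.29 N, R_y = 435.3 N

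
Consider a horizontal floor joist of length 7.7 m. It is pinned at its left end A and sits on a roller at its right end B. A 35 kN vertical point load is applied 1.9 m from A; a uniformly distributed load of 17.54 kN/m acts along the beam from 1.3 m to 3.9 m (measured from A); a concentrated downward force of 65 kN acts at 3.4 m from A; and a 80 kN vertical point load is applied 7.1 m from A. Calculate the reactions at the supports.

A_x = 0, A_y = 99.10 kN, B_y = 126.5 kN

Resultant of the distributed load: 17.54 × 2.6 = 45.604 kN at 2.6 m from A.
ΣM about A: B_y·7.7 − 35·1.9 − (17.54·2.6)·2.6 − 65·3.4 − 80·7.1 = 0 → B_y = 974.0704/7.7 = 126.503 ≈ 126.5 kN.
ΣF_y = 0: A_y + 126.503 − 35 − 17.54·2.6 − 65 − 80 = 0 → A_y = 99.10 kN.
ΣF_x = 0: no horizontal applied forces, so A_x = 0.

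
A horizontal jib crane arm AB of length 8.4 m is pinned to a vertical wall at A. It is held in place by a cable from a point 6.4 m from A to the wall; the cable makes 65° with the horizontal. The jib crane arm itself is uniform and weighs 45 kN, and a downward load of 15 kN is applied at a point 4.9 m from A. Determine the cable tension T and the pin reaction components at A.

ΣM about A: T·sin65°·6.4 − 45·4.2 − 15·4.9 = 0 → T = 262.5/(6.4·0.906308) = 45.2557 ≈ 45.26 kN.
ΣF_x = 0: A_x − T·cos65° = 0 → A_x = 45.2557 × 0.422618 = 19.13 kN.
ΣF_y = 0: A_y + T·sin65° − 45 − 15 = 0 → A_y = 60 − 45.2557 × 0.906308 = 18.98 kN.

T = 45.26 kN, A_x = 19.13 kN, A_y = 18.98 kN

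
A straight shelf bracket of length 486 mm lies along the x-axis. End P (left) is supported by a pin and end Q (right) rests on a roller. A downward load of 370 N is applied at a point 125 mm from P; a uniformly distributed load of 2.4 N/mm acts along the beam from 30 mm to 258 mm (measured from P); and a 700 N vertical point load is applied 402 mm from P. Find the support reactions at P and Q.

Resultant of the distributed load: 2.4 × 228 = 547.2 N at 144 mm from P.
Moments about P: Q_y·486 − 370·125 − (2.4·228)·144 − 700·402 = 0 → Q_y = 406446.8/486 = 836.31 ≈ 836.3 N.
ΣF_y = 0: P_y + 836.31 − 370 − 2.4·228 − 700 = 0 → P_y = 780.9 N.
ΣF_x = 0: no horizontal applied forces, so P_x = 0.

P_x = 0, P_y = 780.9 N, Q_y = 836.3 N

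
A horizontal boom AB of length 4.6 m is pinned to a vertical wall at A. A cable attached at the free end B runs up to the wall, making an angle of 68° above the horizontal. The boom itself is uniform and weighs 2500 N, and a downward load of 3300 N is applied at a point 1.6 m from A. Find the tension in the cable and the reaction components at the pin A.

T = 2586 N, A_x = 968.8 N, A_y = 3402 N

ΣM about A: T·sin68°·4.6 − 2500·2.3 − 3300·1.6 = 0 → T = 11030/(4.6·0.927184) = 2586.14 ≈ 2586 N.
ΣF_x = 0: A_x − T·cos68° = 0 → A_x = 2586.14 × 0.374607 = 968.8 N.
ΣF_y = 0: A_y + T·sin68° − 2500 − 3300 = 0 → A_y = 5800 − 2586.14 × 0.927184 = 3402 N.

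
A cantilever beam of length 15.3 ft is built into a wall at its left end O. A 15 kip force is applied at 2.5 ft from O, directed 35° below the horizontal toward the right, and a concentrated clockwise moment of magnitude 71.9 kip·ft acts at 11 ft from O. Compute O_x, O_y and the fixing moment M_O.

O_x = -12.29 kip, O_y = 8.604 kip, M_O = 93.41 kip·ft

ΣF_x = 0: O_x + 15·cos35° = 0 → O_x = -12.29 kip.
ΣF_y = 0: O_y − 15·sin35° = 0 → O_y = 8.604 kip.
ΣM about O: M_O − 15·sin35°·2.5 − 71.9 = 0 → M_O = 93.41 kip·ft.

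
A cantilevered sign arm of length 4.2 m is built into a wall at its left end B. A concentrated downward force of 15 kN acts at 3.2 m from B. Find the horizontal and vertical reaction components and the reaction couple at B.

B_x = 0, B_y = 15.00 kN, M_B = 48.00 kN·m

ΣF_x = 0: B_x = 0.
ΣF_y = 0: B_y − 15 = 0 → B_y = 15.00 kN.
ΣM about B: M_B − 15·3.2 = 0 → M_B = 48.00 kN·m.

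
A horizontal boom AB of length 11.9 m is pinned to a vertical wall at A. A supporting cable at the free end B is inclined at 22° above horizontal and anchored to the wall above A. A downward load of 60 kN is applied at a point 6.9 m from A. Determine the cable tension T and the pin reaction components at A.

ΣM about A: T·sin22°·11.9 − 60·6.9 = 0 → T = 414/(11.9·0.374607) = 92.8704 ≈ 92.87 kN.
ΣF_x = 0: A_x − T·cos22° = 0 → A_x = 92.8704 × 0.927184 = 86.11 kN.
ΣF_y = 0: A_y + T·sin22° − 60 = 0 → A_y = 60 − 92.8704 × 0.374607 = 25.21 kN.

T = 92.87 kN, A_x = 86.11 kN, A_y = 25.21 kN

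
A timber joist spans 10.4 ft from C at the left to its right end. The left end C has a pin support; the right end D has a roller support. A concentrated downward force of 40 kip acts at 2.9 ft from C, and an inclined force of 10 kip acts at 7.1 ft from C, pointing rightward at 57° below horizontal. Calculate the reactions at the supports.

C_x = -5.446 kip, C_y = 31.51 kip, D_y = 16.88 kip

Taking moments about C: D_y·10.4 − 40·2.9 − 10·sin57°·7.1 = 0 → D_y = 175.546/10.4 = 16.8794 ≈ 16.88 kip.
ΣF_y = 0: C_y + 16.8794 − 40 − 10·sin57° = 0 → C_y = 31.51 kip.
ΣF_x = 0: C_x + 10·cos57° = 0 → C_x = -5.446 kip.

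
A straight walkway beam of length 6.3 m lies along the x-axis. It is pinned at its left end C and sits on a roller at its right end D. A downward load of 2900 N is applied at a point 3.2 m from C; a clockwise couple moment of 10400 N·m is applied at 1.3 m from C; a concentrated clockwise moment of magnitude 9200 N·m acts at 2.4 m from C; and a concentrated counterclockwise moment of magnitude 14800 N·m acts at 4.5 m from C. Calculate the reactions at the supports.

C_x = 0, C_y = 665.1 N, D_y = 2235 N

Moments about C: D_y·6.3 − 2900·3.2 − 10400 − 9200 + 14800 = 0 → D_y = 14080/6.3 = 2234.92 ≈ 2235 N.
ΣF_y = 0: C_y + 2234.92 − 2900 = 0 → C_y = 665.1 N.
ΣF_x = 0: no horizontal applied forces, so C_x = 0.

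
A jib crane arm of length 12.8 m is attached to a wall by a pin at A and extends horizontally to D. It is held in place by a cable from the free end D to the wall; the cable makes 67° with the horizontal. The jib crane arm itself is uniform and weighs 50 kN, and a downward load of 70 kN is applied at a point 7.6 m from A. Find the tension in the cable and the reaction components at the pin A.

ΣM about A: T·sin67°·12.8 − 50·6.4 − 70·7.6 = 0 → T = 852/(12.8·0.920505) = 72.3109 ≈ 72.31 kN.
ΣF_x = 0: A_x − T·cos67° = 0 → A_x = 72.3109 × 0.390731 = 28.25 kN.
ΣF_y = 0: A_y + T·sin67° − 50 − 70 = 0 → A_y = 120 − 72.3109 × 0.920505 = 53.44 kN.

T = 72.31 kN, A_x = 28.25 kN, A_y = 53.44 kN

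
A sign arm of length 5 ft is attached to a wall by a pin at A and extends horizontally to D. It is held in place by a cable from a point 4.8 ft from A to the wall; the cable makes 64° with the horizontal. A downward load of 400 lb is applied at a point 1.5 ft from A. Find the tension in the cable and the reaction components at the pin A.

ΣM about A: T·sin64°·4.8 − 400·1.5 = 0 → T = 600/(4.8·0.898794) = 139.075 ≈ 139.1 lb.
ΣF_x = 0: A_x − T·cos64° = 0 → A_x = 139.075 × 0.438371 = 60.97 lb.
ΣF_y = 0: A_y + T·sin64° − 400 = 0 → A_y = 400 − 139.075 × 0.898794 = 275.0 lb.

T = 139.1 lb, A_x = 60.97 lb, A_y = 275.0 lb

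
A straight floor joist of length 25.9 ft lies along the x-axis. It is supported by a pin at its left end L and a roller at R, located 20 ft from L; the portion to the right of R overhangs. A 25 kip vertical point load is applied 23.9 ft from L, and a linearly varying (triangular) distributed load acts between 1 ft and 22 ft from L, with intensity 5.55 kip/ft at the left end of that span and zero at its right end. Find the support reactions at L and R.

Resultant of the triangular load: ½ × 5.55 × 21 = 58.275 kip, acting at 8 ft from L (one-third of the span from the peak).
Taking moments about L: R_y·20 − 25·23.9 − (½·5.55·21)·8 = 0 → R_y = 1063.7/20 = 53.185 ≈ 53.19 kip.
ΣF_y = 0: L_y + 53.185 − 25 − ½·5.55·21 = 0 → L_y = 30.09 kip.
ΣF_x = 0: no horizontal applied forces, so L_x = 0.

L_x = 0, L_y = 30.09 kip, R_y = 53.19 kip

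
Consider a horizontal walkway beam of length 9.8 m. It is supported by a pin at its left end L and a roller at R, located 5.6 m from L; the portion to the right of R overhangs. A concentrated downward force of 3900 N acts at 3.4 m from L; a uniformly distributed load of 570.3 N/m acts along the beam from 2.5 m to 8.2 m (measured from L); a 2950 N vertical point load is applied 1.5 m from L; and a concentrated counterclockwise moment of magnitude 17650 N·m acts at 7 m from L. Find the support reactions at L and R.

Resultant of the distributed load: 570.3 × 5.7 = 3250.71 N at 5.35 m from L.
Moments about L: R_y·5.6 − 3900·3.4 − (570.3·5.7)·5.35 − 2950·1.5 + 17650 = 0 → R_y = 17426.2985/5.6 = 3111.84 ≈ 3112 N.
ΣF_y = 0: L_y + 3111.84 − 3900 − 570.3·5.7 − 2950 = 0 → L_y = 6989 N.
ΣF_x = 0: no horizontal applied forces, so L_x = 0.

L_x = 0, L_y = 6989 N, R_y = 3112 N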